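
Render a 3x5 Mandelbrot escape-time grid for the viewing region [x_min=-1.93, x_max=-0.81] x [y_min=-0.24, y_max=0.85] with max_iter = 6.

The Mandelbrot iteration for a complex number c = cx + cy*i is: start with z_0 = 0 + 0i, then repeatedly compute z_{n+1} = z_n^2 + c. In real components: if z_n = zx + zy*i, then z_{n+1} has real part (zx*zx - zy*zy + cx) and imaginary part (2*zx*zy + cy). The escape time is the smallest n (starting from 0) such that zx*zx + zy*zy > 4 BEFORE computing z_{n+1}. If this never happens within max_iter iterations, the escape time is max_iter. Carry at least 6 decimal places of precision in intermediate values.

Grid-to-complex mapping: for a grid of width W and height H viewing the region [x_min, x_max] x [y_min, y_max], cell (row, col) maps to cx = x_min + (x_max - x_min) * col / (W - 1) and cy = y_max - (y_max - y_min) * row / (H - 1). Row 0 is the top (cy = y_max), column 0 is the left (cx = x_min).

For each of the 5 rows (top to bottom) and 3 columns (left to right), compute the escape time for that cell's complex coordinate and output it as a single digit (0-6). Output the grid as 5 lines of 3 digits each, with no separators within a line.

Answer: 134
135
366
566
366

Derivation:
(row=0, col=0): c = -1.9300 + 0.8500i → escape time 1
(row=0, col=1): c = -1.3700 + 0.8500i → escape time 3
(row=0, col=2): c = -0.8100 + 0.8500i → escape time 4
(row=1, col=0): c = -1.9300 + 0.5775i → escape time 1
(row=1, col=1): c = -1.3700 + 0.5775i → escape time 3
(row=1, col=2): c = -0.8100 + 0.5775i → escape time 5
(row=2, col=0): c = -1.9300 + 0.3050i → escape time 3
(row=2, col=1): c = -1.3700 + 0.3050i → escape time 6
(row=2, col=2): c = -0.8100 + 0.3050i → escape time 6
(row=3, col=0): c = -1.9300 + 0.0325i → escape time 5
(row=3, col=1): c = -1.3700 + 0.0325i → escape time 6
(row=3, col=2): c = -0.8100 + 0.0325i → escape time 6
(row=4, col=0): c = -1.9300 + -0.2400i → escape time 3
(row=4, col=1): c = -1.3700 + -0.2400i → escape time 6
(row=4, col=2): c = -0.8100 + -0.2400i → escape time 6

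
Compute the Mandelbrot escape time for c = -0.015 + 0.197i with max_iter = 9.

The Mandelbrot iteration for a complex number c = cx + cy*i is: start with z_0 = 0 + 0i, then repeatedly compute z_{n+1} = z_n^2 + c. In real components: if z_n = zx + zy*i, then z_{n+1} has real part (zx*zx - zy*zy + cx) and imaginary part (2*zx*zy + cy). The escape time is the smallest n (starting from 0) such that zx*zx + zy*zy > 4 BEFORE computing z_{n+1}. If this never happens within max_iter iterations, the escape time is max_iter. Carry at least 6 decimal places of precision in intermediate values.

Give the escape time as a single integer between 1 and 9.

z_0 = 0 + 0i, c = -0.0150 + 0.1970i
Iter 1: z = -0.0150 + 0.1970i, |z|^2 = 0.0390
Iter 2: z = -0.0536 + 0.1911i, |z|^2 = 0.0394
Iter 3: z = -0.0486 + 0.1765i, |z|^2 = 0.0335
Iter 4: z = -0.0438 + 0.1798i, |z|^2 = 0.0343
Iter 5: z = -0.0454 + 0.1812i, |z|^2 = 0.0349
Iter 6: z = -0.0458 + 0.1805i, |z|^2 = 0.0347
Iter 7: z = -0.0455 + 0.1805i, |z|^2 = 0.0346
Iter 8: z = -0.0455 + 0.1806i, |z|^2 = 0.0347

Answer: 9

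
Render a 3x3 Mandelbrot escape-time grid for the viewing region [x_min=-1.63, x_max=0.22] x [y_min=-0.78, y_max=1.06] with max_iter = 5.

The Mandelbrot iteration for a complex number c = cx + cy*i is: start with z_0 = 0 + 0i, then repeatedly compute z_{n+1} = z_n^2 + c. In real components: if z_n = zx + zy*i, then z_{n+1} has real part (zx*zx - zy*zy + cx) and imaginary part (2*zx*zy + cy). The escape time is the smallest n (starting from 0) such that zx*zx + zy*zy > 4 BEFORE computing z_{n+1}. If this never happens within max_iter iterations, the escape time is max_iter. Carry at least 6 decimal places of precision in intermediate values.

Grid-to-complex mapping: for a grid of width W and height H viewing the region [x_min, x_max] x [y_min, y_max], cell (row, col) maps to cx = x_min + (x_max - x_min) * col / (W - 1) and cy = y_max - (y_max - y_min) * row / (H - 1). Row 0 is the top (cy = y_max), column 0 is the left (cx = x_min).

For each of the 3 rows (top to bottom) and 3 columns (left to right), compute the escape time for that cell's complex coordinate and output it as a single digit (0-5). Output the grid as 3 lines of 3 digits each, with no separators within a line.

Answer: 233
555
345

Derivation:
(row=0, col=0): c = -1.6300 + 1.0600i → escape time 2
(row=0, col=1): c = -0.7050 + 1.0600i → escape time 3
(row=0, col=2): c = 0.2200 + 1.0600i → escape time 3
(row=1, col=0): c = -1.6300 + 0.1400i → escape time 5
(row=1, col=1): c = -0.7050 + 0.1400i → escape time 5
(row=1, col=2): c = 0.2200 + 0.1400i → escape time 5
(row=2, col=0): c = -1.6300 + -0.7800i → escape time 3
(row=2, col=1): c = -0.7050 + -0.7800i → escape time 4
(row=2, col=2): c = 0.2200 + -0.7800i → escape time 5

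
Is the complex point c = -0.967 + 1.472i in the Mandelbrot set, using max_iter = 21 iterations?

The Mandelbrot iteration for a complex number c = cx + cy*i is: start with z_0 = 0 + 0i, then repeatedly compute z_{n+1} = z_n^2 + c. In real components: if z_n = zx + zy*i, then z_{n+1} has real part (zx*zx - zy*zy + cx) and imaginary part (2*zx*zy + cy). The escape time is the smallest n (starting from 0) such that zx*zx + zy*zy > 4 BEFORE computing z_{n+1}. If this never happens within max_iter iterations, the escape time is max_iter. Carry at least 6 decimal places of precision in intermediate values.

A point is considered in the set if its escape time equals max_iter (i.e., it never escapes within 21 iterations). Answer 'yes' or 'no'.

z_0 = 0 + 0i, c = -0.9670 + 1.4720i
Iter 1: z = -0.9670 + 1.4720i, |z|^2 = 3.1019
Iter 2: z = -2.1987 + -1.3748i, |z|^2 = 6.7245
Escaped at iteration 2

Answer: no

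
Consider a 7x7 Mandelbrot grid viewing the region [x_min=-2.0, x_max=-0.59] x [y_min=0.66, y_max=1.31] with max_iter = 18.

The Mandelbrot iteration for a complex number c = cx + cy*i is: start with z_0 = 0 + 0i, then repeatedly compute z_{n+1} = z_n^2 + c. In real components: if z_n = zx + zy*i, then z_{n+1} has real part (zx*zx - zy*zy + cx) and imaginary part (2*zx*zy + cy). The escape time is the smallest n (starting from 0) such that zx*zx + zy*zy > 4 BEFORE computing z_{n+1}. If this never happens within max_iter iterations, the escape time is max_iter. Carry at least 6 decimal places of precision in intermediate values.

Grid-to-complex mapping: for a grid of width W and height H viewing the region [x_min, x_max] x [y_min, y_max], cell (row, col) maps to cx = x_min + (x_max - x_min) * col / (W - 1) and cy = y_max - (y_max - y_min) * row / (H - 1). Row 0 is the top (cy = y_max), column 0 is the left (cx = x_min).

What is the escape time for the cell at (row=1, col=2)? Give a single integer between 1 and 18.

Answer: 2

Derivation:
z_0 = 0 + 0i, c = -1.5300 + 1.2017i
Iter 1: z = -1.5300 + 1.2017i, |z|^2 = 3.7849
Iter 2: z = -0.6331 + -2.4754i, |z|^2 = 6.5286
Escaped at iteration 2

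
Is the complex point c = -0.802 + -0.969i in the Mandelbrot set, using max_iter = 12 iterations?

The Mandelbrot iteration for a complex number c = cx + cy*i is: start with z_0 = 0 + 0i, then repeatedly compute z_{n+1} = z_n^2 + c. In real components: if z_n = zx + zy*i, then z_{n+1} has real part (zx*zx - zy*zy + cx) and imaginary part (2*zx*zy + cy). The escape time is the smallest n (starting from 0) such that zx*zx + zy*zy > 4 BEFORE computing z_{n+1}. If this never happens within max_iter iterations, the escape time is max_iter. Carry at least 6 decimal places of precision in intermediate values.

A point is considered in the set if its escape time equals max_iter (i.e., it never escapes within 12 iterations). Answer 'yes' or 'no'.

z_0 = 0 + 0i, c = -0.8020 + -0.9690i
Iter 1: z = -0.8020 + -0.9690i, |z|^2 = 1.5822
Iter 2: z = -1.0978 + 0.5853i, |z|^2 = 1.5476
Iter 3: z = 0.0605 + -2.2540i, |z|^2 = 5.0841
Escaped at iteration 3

Answer: no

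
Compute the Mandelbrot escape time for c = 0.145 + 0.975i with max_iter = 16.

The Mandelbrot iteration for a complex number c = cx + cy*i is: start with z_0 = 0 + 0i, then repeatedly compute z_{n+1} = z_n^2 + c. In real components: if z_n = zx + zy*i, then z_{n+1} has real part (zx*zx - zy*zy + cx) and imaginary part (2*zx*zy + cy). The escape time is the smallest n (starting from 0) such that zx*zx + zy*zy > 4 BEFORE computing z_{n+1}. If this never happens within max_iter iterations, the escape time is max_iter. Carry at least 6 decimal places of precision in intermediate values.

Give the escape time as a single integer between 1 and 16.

z_0 = 0 + 0i, c = 0.1450 + 0.9750i
Iter 1: z = 0.1450 + 0.9750i, |z|^2 = 0.9716
Iter 2: z = -0.7846 + 1.2577i, |z|^2 = 2.1975
Iter 3: z = -0.8213 + -0.9987i, |z|^2 = 1.6719
Iter 4: z = -0.1777 + 2.6155i, |z|^2 = 6.8723
Escaped at iteration 4

Answer: 4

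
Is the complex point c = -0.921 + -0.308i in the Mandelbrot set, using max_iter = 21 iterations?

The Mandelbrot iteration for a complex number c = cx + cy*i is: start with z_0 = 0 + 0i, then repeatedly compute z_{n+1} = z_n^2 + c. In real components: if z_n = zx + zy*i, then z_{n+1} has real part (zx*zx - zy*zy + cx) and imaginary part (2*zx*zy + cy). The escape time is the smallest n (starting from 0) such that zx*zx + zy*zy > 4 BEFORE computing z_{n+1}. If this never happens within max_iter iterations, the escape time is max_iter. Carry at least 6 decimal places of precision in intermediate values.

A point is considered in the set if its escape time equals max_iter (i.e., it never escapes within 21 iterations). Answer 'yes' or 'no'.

z_0 = 0 + 0i, c = -0.9210 + -0.3080i
Iter 1: z = -0.9210 + -0.3080i, |z|^2 = 0.9431
Iter 2: z = -0.1676 + 0.2593i, |z|^2 = 0.0954
Iter 3: z = -0.9602 + -0.3949i, |z|^2 = 1.0779
Iter 4: z = -0.1551 + 0.4504i, |z|^2 = 0.2269
Iter 5: z = -1.0998 + -0.4477i, |z|^2 = 1.4100
Iter 6: z = 0.0882 + 0.6768i, |z|^2 = 0.4658
Iter 7: z = -1.3712 + -0.1886i, |z|^2 = 1.9159
Iter 8: z = 0.9237 + 0.2094i, |z|^2 = 0.8971
Iter 9: z = -0.1116 + 0.0788i, |z|^2 = 0.0187
Iter 10: z = -0.9148 + -0.3256i, |z|^2 = 0.9428
Iter 11: z = -0.1902 + 0.2877i, |z|^2 = 0.1189
Iter 12: z = -0.9676 + -0.4174i, |z|^2 = 1.1104
Iter 13: z = -0.1591 + 0.4998i, |z|^2 = 0.2751
Iter 14: z = -1.1455 + -0.4670i, |z|^2 = 1.5302
Iter 15: z = 0.1730 + 0.7619i, |z|^2 = 0.6104
Iter 16: z = -1.4715 + -0.0443i, |z|^2 = 2.1673
Iter 17: z = 1.2424 + -0.1776i, |z|^2 = 1.5751
Iter 18: z = 0.5910 + -0.7492i, |z|^2 = 0.9106
Iter 19: z = -1.1330 + -1.1936i, |z|^2 = 2.7084
Iter 20: z = -1.0620 + 2.3968i, |z|^2 = 6.8724
Escaped at iteration 20

Answer: no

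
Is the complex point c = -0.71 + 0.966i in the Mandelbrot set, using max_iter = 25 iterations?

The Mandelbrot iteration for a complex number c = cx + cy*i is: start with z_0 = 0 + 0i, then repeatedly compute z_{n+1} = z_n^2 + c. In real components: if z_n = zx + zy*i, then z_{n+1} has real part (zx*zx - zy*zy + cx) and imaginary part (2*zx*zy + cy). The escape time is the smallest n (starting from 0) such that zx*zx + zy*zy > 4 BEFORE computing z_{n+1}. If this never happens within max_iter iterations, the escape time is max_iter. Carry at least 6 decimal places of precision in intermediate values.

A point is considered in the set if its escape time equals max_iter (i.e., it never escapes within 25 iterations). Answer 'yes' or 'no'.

Answer: no

Derivation:
z_0 = 0 + 0i, c = -0.7100 + 0.9660i
Iter 1: z = -0.7100 + 0.9660i, |z|^2 = 1.4373
Iter 2: z = -1.1391 + -0.4057i, |z|^2 = 1.4621
Iter 3: z = 0.4228 + 1.8903i, |z|^2 = 3.7519
Iter 4: z = -4.1043 + 2.5646i, |z|^2 = 23.4227
Escaped at iteration 4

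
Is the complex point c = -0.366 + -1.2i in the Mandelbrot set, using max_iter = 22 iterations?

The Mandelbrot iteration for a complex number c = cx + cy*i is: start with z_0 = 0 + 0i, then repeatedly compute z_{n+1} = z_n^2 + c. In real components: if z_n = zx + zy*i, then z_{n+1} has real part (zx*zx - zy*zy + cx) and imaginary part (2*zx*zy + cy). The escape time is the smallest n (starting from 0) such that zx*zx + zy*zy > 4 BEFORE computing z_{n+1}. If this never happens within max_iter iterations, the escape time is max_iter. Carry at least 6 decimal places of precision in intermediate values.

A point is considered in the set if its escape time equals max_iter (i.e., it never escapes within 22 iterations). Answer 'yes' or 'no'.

z_0 = 0 + 0i, c = -0.3660 + -1.2000i
Iter 1: z = -0.3660 + -1.2000i, |z|^2 = 1.5740
Iter 2: z = -1.6720 + -0.3216i, |z|^2 = 2.8992
Iter 3: z = 2.3263 + -0.1245i, |z|^2 = 5.4272
Escaped at iteration 3

Answer: no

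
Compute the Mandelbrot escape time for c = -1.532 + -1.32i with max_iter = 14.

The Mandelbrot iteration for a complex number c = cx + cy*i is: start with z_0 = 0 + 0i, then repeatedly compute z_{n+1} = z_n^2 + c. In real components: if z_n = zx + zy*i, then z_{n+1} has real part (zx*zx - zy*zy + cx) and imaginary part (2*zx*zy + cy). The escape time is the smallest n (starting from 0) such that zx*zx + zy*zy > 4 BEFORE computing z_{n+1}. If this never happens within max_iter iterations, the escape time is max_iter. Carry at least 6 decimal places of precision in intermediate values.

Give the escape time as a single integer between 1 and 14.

Answer: 1

Derivation:
z_0 = 0 + 0i, c = -1.5320 + -1.3200i
Iter 1: z = -1.5320 + -1.3200i, |z|^2 = 4.0894
Escaped at iteration 1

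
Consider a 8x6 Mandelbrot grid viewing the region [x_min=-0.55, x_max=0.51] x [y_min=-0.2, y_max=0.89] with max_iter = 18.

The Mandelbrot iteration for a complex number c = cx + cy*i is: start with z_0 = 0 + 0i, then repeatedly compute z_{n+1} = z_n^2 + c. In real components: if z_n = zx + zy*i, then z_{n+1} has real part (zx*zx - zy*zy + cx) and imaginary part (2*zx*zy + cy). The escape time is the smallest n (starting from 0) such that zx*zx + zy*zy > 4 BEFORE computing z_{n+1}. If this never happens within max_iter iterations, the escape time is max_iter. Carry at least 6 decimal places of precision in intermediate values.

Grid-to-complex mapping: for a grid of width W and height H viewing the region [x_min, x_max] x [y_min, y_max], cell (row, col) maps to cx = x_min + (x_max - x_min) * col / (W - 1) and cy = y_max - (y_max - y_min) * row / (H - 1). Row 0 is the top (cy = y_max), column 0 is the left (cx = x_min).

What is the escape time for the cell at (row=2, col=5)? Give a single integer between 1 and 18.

Answer: 18

Derivation:
z_0 = 0 + 0i, c = 0.2071 + 0.4540i
Iter 1: z = 0.2071 + 0.4540i, |z|^2 = 0.2490
Iter 2: z = 0.0439 + 0.6421i, |z|^2 = 0.4142
Iter 3: z = -0.2032 + 0.5104i, |z|^2 = 0.3018
Iter 4: z = -0.0121 + 0.2466i, |z|^2 = 0.0609
Iter 5: z = 0.1465 + 0.4480i, |z|^2 = 0.2222
Iter 6: z = 0.0279 + 0.5853i, |z|^2 = 0.3433
Iter 7: z = -0.1346 + 0.4866i, |z|^2 = 0.2549
Iter 8: z = -0.0115 + 0.3230i, |z|^2 = 0.1044
Iter 9: z = 0.1030 + 0.4465i, |z|^2 = 0.2100
Iter 10: z = 0.0183 + 0.5460i, |z|^2 = 0.2984
Iter 11: z = -0.0906 + 0.4740i, |z|^2 = 0.2329
Iter 12: z = -0.0093 + 0.3681i, |z|^2 = 0.1356
Iter 13: z = 0.0717 + 0.4471i, |z|^2 = 0.2051
Iter 14: z = 0.0124 + 0.5181i, |z|^2 = 0.2686
Iter 15: z = -0.0612 + 0.4668i, |z|^2 = 0.2217
Iter 16: z = -0.0070 + 0.3969i, |z|^2 = 0.1576
Iter 17: z = 0.0497 + 0.4484i, |z|^2 = 0.2035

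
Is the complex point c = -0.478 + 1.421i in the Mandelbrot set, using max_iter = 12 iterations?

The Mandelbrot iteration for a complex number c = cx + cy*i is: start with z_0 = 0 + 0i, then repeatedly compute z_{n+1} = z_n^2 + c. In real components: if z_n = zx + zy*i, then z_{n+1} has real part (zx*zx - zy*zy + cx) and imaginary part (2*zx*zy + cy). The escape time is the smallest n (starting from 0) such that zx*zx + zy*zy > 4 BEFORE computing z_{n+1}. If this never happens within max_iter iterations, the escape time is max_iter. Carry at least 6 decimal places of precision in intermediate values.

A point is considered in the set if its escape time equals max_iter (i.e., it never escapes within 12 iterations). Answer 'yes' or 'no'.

z_0 = 0 + 0i, c = -0.4780 + 1.4210i
Iter 1: z = -0.4780 + 1.4210i, |z|^2 = 2.2477
Iter 2: z = -2.2688 + 0.0625i, |z|^2 = 5.1512
Escaped at iteration 2

Answer: no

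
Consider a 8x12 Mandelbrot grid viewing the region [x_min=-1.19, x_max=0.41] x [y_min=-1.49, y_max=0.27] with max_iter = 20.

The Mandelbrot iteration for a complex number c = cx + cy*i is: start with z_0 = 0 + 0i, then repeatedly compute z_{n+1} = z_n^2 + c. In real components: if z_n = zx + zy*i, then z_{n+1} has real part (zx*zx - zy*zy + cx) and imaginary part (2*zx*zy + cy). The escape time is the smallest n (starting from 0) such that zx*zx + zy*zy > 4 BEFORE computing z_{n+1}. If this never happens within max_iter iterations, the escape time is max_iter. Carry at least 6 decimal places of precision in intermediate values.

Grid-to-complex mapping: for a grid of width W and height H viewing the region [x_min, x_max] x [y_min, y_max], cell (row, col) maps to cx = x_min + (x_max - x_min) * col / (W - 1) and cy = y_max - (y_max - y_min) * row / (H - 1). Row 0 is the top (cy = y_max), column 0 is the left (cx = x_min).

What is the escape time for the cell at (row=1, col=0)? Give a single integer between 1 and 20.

z_0 = 0 + 0i, c = -1.1900 + 0.1100i
Iter 1: z = -1.1900 + 0.1100i, |z|^2 = 1.4282
Iter 2: z = 0.2140 + -0.1518i, |z|^2 = 0.0688
Iter 3: z = -1.1672 + 0.0450i, |z|^2 = 1.3645
Iter 4: z = 0.1704 + 0.0049i, |z|^2 = 0.0291
Iter 5: z = -1.1610 + 0.1117i, |z|^2 = 1.3603
Iter 6: z = 0.1454 + -0.1493i, |z|^2 = 0.0434
Iter 7: z = -1.1911 + 0.0666i, |z|^2 = 1.4233
Iter 8: z = 0.2244 + -0.0486i, |z|^2 = 0.0527
Iter 9: z = -1.1420 + 0.0882i, |z|^2 = 1.3120
Iter 10: z = 0.1064 + -0.0914i, |z|^2 = 0.0197
Iter 11: z = -1.1870 + 0.0905i, |z|^2 = 1.4172
Iter 12: z = 0.2108 + -0.1050i, |z|^2 = 0.0555
Iter 13: z = -1.1566 + 0.0657i, |z|^2 = 1.3420
Iter 14: z = 0.1433 + -0.0421i, |z|^2 = 0.0223
Iter 15: z = -1.1712 + 0.0979i, |z|^2 = 1.3814
Iter 16: z = 0.1722 + -0.1194i, |z|^2 = 0.0439
Iter 17: z = -1.1746 + 0.0689i, |z|^2 = 1.3845
Iter 18: z = 0.1850 + -0.0518i, |z|^2 = 0.0369
Iter 19: z = -1.1585 + 0.0908i, |z|^2 = 1.3503

Answer: 20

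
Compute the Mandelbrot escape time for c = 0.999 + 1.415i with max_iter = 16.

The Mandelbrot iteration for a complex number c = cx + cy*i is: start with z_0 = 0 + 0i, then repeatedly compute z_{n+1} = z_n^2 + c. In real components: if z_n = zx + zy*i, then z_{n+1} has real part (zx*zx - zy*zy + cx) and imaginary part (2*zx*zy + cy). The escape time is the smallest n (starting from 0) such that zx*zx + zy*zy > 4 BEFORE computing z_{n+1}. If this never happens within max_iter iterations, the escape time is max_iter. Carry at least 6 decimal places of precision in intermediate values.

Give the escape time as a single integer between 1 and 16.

Answer: 2

Derivation:
z_0 = 0 + 0i, c = 0.9990 + 1.4150i
Iter 1: z = 0.9990 + 1.4150i, |z|^2 = 3.0002
Iter 2: z = -0.0052 + 4.2422i, |z|^2 = 17.9960
Escaped at iteration 2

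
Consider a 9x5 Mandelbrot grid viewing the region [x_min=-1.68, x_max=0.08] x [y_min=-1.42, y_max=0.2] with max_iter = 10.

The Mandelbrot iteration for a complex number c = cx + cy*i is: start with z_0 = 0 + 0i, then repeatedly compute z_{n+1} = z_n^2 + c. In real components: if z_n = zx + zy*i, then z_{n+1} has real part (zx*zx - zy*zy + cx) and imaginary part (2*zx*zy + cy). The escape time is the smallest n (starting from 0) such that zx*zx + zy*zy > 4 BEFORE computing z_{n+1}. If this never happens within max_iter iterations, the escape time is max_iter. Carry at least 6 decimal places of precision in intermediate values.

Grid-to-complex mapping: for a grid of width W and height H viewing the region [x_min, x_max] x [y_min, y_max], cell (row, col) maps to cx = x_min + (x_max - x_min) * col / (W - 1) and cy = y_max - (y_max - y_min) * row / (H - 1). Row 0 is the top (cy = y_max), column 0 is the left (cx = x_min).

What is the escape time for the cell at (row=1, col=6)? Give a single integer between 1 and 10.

z_0 = 0 + 0i, c = -0.3600 + -0.2050i
Iter 1: z = -0.3600 + -0.2050i, |z|^2 = 0.1716
Iter 2: z = -0.2724 + -0.0574i, |z|^2 = 0.0775
Iter 3: z = -0.2891 + -0.1737i, |z|^2 = 0.1137
Iter 4: z = -0.3066 + -0.1046i, |z|^2 = 0.1049
Iter 5: z = -0.2769 + -0.1409i, |z|^2 = 0.0965
Iter 6: z = -0.3032 + -0.1270i, |z|^2 = 0.1080
Iter 7: z = -0.2842 + -0.1280i, |z|^2 = 0.0972
Iter 8: z = -0.2956 + -0.1322i, |z|^2 = 0.1049
Iter 9: z = -0.2901 + -0.1268i, |z|^2 = 0.1002

Answer: 10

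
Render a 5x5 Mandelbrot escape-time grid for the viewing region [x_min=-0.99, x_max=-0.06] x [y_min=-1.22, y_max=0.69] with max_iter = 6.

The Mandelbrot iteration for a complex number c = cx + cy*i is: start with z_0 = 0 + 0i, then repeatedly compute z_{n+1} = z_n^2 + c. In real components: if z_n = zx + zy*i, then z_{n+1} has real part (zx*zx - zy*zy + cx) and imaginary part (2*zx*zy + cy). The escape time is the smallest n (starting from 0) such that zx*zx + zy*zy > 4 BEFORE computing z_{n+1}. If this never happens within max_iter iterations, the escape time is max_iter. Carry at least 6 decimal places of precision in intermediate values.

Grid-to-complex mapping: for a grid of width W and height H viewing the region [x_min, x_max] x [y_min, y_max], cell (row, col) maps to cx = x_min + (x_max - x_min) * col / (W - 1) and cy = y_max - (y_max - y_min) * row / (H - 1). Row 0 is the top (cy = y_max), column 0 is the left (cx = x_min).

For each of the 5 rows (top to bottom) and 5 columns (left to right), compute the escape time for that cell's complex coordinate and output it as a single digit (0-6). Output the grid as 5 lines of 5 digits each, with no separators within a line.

(row=0, col=0): c = -0.9900 + 0.6900i → escape time 4
(row=0, col=1): c = -0.7575 + 0.6900i → escape time 5
(row=0, col=2): c = -0.5250 + 0.6900i → escape time 6
(row=0, col=3): c = -0.2925 + 0.6900i → escape time 6
(row=0, col=4): c = -0.0600 + 0.6900i → escape time 6
(row=1, col=0): c = -0.9900 + 0.2125i → escape time 6
(row=1, col=1): c = -0.7575 + 0.2125i → escape time 6
(row=1, col=2): c = -0.5250 + 0.2125i → escape time 6
(row=1, col=3): c = -0.2925 + 0.2125i → escape time 6
(row=1, col=4): c = -0.0600 + 0.2125i → escape time 6
(row=2, col=0): c = -0.9900 + -0.2650i → escape time 6
(row=2, col=1): c = -0.7575 + -0.2650i → escape time 6
(row=2, col=2): c = -0.5250 + -0.2650i → escape time 6
(row=2, col=3): c = -0.2925 + -0.2650i → escape time 6
(row=2, col=4): c = -0.0600 + -0.2650i → escape time 6
(row=3, col=0): c = -0.9900 + -0.7425i → escape time 4
(row=3, col=1): c = -0.7575 + -0.7425i → escape time 4
(row=3, col=2): c = -0.5250 + -0.7425i → escape time 6
(row=3, col=3): c = -0.2925 + -0.7425i → escape time 6
(row=3, col=4): c = -0.0600 + -0.7425i → escape time 6
(row=4, col=0): c = -0.9900 + -1.2200i → escape time 3
(row=4, col=1): c = -0.7575 + -1.2200i → escape time 3
(row=4, col=2): c = -0.5250 + -1.2200i → escape time 3
(row=4, col=3): c = -0.2925 + -1.2200i → escape time 3
(row=4, col=4): c = -0.0600 + -1.2200i → escape time 3

Answer: 45666
66666
66666
44666
33333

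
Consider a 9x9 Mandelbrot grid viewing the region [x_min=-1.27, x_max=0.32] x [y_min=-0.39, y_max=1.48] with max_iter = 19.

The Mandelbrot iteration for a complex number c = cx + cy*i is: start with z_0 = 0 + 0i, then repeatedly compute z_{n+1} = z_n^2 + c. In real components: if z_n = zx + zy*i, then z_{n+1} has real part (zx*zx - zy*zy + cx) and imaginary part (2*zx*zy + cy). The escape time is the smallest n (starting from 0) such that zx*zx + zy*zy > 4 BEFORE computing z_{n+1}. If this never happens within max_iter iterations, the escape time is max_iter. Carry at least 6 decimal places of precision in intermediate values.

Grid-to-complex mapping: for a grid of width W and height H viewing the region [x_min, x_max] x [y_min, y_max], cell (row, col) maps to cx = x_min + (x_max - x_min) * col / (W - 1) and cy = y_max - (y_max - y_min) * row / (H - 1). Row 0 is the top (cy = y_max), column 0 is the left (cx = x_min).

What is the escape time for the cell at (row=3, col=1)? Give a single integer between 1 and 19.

z_0 = 0 + 0i, c = -1.0713 + 0.7787i
Iter 1: z = -1.0713 + 0.7787i, |z|^2 = 1.7540
Iter 2: z = -0.5301 + -0.8897i, |z|^2 = 1.0726
Iter 3: z = -1.5818 + 1.7221i, |z|^2 = 5.4677
Escaped at iteration 3

Answer: 3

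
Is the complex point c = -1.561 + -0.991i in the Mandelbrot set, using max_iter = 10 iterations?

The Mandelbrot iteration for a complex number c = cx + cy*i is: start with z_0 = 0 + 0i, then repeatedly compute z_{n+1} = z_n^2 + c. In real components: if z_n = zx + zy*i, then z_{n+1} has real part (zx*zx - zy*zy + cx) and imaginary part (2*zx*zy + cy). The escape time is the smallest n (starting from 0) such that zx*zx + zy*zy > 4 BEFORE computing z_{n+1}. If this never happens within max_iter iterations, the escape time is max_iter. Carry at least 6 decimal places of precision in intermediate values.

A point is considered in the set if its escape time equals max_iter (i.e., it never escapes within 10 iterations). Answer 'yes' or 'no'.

z_0 = 0 + 0i, c = -1.5610 + -0.9910i
Iter 1: z = -1.5610 + -0.9910i, |z|^2 = 3.4188
Iter 2: z = -0.1064 + 2.1029i, |z|^2 = 4.4335
Escaped at iteration 2

Answer: no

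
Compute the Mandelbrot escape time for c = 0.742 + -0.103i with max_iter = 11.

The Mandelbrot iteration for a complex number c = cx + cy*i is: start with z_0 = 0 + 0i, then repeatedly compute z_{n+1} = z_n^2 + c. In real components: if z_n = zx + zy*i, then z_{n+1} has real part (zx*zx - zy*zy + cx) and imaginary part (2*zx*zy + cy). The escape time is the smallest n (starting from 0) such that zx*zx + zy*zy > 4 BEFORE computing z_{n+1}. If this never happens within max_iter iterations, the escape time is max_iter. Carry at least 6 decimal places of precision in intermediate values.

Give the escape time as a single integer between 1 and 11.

z_0 = 0 + 0i, c = 0.7420 + -0.1030i
Iter 1: z = 0.7420 + -0.1030i, |z|^2 = 0.5612
Iter 2: z = 1.2820 + -0.2559i, |z|^2 = 1.7089
Iter 3: z = 2.3199 + -0.7590i, |z|^2 = 5.9582
Escaped at iteration 3

Answer: 3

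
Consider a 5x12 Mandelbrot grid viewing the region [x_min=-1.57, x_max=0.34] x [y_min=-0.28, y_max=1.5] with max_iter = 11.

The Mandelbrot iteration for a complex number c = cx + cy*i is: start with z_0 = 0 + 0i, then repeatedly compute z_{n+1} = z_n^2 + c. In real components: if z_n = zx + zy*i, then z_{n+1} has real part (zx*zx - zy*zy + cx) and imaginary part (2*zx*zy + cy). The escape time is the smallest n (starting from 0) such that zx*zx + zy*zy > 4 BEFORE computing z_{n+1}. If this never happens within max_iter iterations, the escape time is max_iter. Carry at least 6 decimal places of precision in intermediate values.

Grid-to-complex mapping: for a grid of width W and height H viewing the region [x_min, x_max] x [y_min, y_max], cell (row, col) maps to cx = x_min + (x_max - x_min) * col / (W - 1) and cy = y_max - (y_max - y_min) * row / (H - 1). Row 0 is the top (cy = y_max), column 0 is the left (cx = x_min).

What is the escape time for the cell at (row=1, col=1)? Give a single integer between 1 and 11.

z_0 = 0 + 0i, c = -1.0925 + 1.3382i
Iter 1: z = -1.0925 + 1.3382i, |z|^2 = 2.9843
Iter 2: z = -1.6897 + -1.5857i, |z|^2 = 5.3696
Escaped at iteration 2

Answer: 2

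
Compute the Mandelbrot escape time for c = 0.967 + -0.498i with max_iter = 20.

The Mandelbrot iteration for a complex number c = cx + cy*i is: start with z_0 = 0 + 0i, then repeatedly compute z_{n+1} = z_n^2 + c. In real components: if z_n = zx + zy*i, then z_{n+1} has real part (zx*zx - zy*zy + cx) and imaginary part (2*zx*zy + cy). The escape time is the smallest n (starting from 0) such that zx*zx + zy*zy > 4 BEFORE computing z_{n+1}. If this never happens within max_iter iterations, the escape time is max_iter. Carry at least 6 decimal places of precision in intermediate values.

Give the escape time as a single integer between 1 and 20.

z_0 = 0 + 0i, c = 0.9670 + -0.4980i
Iter 1: z = 0.9670 + -0.4980i, |z|^2 = 1.1831
Iter 2: z = 1.6541 + -1.4611i, |z|^2 = 4.8709
Escaped at iteration 2

Answer: 2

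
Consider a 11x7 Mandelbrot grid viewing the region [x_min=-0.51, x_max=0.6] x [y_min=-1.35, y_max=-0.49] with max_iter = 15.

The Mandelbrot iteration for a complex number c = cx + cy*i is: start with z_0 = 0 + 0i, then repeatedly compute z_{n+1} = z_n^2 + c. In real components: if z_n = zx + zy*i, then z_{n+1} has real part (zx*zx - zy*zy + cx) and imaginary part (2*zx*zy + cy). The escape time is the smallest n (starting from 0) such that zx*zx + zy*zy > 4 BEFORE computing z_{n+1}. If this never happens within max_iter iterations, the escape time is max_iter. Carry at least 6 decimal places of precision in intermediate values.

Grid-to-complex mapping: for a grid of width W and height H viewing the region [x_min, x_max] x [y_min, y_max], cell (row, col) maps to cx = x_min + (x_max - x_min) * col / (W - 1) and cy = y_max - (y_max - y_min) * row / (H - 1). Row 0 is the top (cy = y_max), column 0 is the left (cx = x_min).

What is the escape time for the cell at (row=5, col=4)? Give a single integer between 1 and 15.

Answer: 3

Derivation:
z_0 = 0 + 0i, c = -0.0660 + -1.2067i
Iter 1: z = -0.0660 + -1.2067i, |z|^2 = 1.4604
Iter 2: z = -1.5177 + -1.0474i, |z|^2 = 3.4004
Iter 3: z = 1.1404 + 1.9725i, |z|^2 = 5.1914
Escaped at iteration 3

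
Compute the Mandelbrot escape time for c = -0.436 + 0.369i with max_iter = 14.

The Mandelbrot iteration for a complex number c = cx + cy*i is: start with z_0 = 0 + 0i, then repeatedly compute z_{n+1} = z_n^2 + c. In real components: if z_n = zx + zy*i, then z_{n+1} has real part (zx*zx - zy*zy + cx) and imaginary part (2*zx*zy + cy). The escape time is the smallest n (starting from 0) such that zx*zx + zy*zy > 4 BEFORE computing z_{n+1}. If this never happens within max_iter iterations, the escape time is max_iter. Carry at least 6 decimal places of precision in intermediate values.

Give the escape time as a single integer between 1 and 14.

z_0 = 0 + 0i, c = -0.4360 + 0.3690i
Iter 1: z = -0.4360 + 0.3690i, |z|^2 = 0.3263
Iter 2: z = -0.3821 + 0.0472i, |z|^2 = 0.1482
Iter 3: z = -0.2923 + 0.3329i, |z|^2 = 0.1962
Iter 4: z = -0.4614 + 0.1744i, |z|^2 = 0.2433
Iter 5: z = -0.2535 + 0.2080i, |z|^2 = 0.1076
Iter 6: z = -0.4150 + 0.2635i, |z|^2 = 0.2417
Iter 7: z = -0.3332 + 0.1503i, |z|^2 = 0.1336
Iter 8: z = -0.3476 + 0.2689i, |z|^2 = 0.1931
Iter 9: z = -0.3875 + 0.1821i, |z|^2 = 0.1833
Iter 10: z = -0.3190 + 0.2279i, |z|^2 = 0.1537
Iter 11: z = -0.3861 + 0.2236i, |z|^2 = 0.1991
Iter 12: z = -0.3369 + 0.1963i, |z|^2 = 0.1520
Iter 13: z = -0.3610 + 0.2367i, |z|^2 = 0.1864

Answer: 14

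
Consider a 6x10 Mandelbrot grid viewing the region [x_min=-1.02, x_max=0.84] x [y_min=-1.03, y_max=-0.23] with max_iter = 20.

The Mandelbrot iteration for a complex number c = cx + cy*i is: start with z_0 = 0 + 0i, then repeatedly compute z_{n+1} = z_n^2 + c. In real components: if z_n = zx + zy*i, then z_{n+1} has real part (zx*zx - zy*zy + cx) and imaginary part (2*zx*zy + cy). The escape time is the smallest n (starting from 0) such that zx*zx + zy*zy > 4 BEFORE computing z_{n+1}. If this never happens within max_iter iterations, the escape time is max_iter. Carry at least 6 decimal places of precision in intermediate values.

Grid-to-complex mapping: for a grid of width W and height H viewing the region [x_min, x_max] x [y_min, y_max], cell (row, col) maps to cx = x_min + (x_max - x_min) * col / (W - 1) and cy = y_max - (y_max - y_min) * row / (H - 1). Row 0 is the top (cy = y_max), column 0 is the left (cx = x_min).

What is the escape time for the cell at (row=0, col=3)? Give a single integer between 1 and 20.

z_0 = 0 + 0i, c = 0.0960 + -0.2300i
Iter 1: z = 0.0960 + -0.2300i, |z|^2 = 0.0621
Iter 2: z = 0.0523 + -0.2742i, |z|^2 = 0.0779
Iter 3: z = 0.0236 + -0.2587i, |z|^2 = 0.0675
Iter 4: z = 0.0296 + -0.2422i, |z|^2 = 0.0595
Iter 5: z = 0.0382 + -0.2444i, |z|^2 = 0.0612
Iter 6: z = 0.0378 + -0.2487i, |z|^2 = 0.0633
Iter 7: z = 0.0356 + -0.2488i, |z|^2 = 0.0632
Iter 8: z = 0.0354 + -0.2477i, |z|^2 = 0.0626
Iter 9: z = 0.0359 + -0.2475i, |z|^2 = 0.0626
Iter 10: z = 0.0360 + -0.2478i, |z|^2 = 0.0627
Iter 11: z = 0.0359 + -0.2478i, |z|^2 = 0.0627
Iter 12: z = 0.0359 + -0.2478i, |z|^2 = 0.0627
Iter 13: z = 0.0359 + -0.2478i, |z|^2 = 0.0627
Iter 14: z = 0.0359 + -0.2478i, |z|^2 = 0.0627
Iter 15: z = 0.0359 + -0.2478i, |z|^2 = 0.0627
Iter 16: z = 0.0359 + -0.2478i, |z|^2 = 0.0627
Iter 17: z = 0.0359 + -0.2478i, |z|^2 = 0.0627
Iter 18: z = 0.0359 + -0.2478i, |z|^2 = 0.0627
Iter 19: z = 0.0359 + -0.2478i, |z|^2 = 0.0627

Answer: 20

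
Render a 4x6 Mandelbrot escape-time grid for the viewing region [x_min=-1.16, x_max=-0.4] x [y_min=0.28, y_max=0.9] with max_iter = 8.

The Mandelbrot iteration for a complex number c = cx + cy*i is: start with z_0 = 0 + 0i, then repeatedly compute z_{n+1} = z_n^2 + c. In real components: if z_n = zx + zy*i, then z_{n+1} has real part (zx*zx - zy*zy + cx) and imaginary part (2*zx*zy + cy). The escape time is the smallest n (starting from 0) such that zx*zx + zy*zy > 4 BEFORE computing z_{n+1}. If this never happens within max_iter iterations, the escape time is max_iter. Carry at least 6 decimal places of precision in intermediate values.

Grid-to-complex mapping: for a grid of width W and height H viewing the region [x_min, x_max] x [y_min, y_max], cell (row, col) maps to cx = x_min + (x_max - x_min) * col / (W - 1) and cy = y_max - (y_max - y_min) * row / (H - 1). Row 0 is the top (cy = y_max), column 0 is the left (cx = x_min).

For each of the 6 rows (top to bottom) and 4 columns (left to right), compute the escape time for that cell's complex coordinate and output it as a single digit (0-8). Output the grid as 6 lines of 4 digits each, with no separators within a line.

Answer: 3345
3446
3478
5588
7788
8888

Derivation:
(row=0, col=0): c = -1.1600 + 0.9000i → escape time 3
(row=0, col=1): c = -0.9067 + 0.9000i → escape time 3
(row=0, col=2): c = -0.6533 + 0.9000i → escape time 4
(row=0, col=3): c = -0.4000 + 0.9000i → escape time 5
(row=1, col=0): c = -1.1600 + 0.7760i → escape time 3
(row=1, col=1): c = -0.9067 + 0.7760i → escape time 4
(row=1, col=2): c = -0.6533 + 0.7760i → escape time 4
(row=1, col=3): c = -0.4000 + 0.7760i → escape time 6
(row=2, col=0): c = -1.1600 + 0.6520i → escape time 3
(row=2, col=1): c = -0.9067 + 0.6520i → escape time 4
(row=2, col=2): c = -0.6533 + 0.6520i → escape time 7
(row=2, col=3): c = -0.4000 + 0.6520i → escape time 8
(row=3, col=0): c = -1.1600 + 0.5280i → escape time 5
(row=3, col=1): c = -0.9067 + 0.5280i → escape time 5
(row=3, col=2): c = -0.6533 + 0.5280i → escape time 8
(row=3, col=3): c = -0.4000 + 0.5280i → escape time 8
(row=4, col=0): c = -1.1600 + 0.4040i → escape time 7
(row=4, col=1): c = -0.9067 + 0.4040i → escape time 7
(row=4, col=2): c = -0.6533 + 0.4040i → escape time 8
(row=4, col=3): c = -0.4000 + 0.4040i → escape time 8
(row=5, col=0): c = -1.1600 + 0.2800i → escape time 8
(row=5, col=1): c = -0.9067 + 0.2800i → escape time 8
(row=5, col=2): c = -0.6533 + 0.2800i → escape time 8
(row=5, col=3): c = -0.4000 + 0.2800i → escape time 8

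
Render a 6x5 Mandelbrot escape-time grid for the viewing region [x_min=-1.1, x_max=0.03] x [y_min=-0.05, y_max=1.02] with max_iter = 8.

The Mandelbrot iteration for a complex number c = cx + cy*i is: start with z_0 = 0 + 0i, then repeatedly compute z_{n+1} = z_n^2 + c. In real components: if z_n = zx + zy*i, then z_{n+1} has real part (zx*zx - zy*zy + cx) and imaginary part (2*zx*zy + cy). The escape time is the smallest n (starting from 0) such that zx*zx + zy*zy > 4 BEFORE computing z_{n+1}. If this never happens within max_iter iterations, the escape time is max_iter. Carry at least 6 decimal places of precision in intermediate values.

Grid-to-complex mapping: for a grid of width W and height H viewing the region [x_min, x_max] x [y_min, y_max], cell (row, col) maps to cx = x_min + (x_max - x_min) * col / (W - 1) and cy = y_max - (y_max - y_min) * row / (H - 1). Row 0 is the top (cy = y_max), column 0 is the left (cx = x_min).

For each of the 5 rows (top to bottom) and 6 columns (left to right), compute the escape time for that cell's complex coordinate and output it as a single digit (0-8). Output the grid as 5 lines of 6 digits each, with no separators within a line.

(row=0, col=0): c = -1.1000 + 1.0200i → escape time 3
(row=0, col=1): c = -0.8740 + 1.0200i → escape time 3
(row=0, col=2): c = -0.6480 + 1.0200i → escape time 4
(row=0, col=3): c = -0.4220 + 1.0200i → escape time 4
(row=0, col=4): c = -0.1960 + 1.0200i → escape time 8
(row=0, col=5): c = 0.0300 + 1.0200i → escape time 5
(row=1, col=0): c = -1.1000 + 0.7525i → escape time 3
(row=1, col=1): c = -0.8740 + 0.7525i → escape time 4
(row=1, col=2): c = -0.6480 + 0.7525i → escape time 5
(row=1, col=3): c = -0.4220 + 0.7525i → escape time 7
(row=1, col=4): c = -0.1960 + 0.7525i → escape time 8
(row=1, col=5): c = 0.0300 + 0.7525i → escape time 8
(row=2, col=0): c = -1.1000 + 0.4850i → escape time 5
(row=2, col=1): c = -0.8740 + 0.4850i → escape time 6
(row=2, col=2): c = -0.6480 + 0.4850i → escape time 8
(row=2, col=3): c = -0.4220 + 0.4850i → escape time 8
(row=2, col=4): c = -0.1960 + 0.4850i → escape time 8
(row=2, col=5): c = 0.0300 + 0.4850i → escape time 8
(row=3, col=0): c = -1.1000 + 0.2175i → escape time 8
(row=3, col=1): c = -0.8740 + 0.2175i → escape time 8
(row=3, col=2): c = -0.6480 + 0.2175i → escape time 8
(row=3, col=3): c = -0.4220 + 0.2175i → escape time 8
(row=3, col=4): c = -0.1960 + 0.2175i → escape time 8
(row=3, col=5): c = 0.0300 + 0.2175i → escape time 8
(row=4, col=0): c = -1.1000 + -0.0500i → escape time 8
(row=4, col=1): c = -0.8740 + -0.0500i → escape time 8
(row=4, col=2): c = -0.6480 + -0.0500i → escape time 8
(row=4, col=3): c = -0.4220 + -0.0500i → escape time 8
(row=4, col=4): c = -0.1960 + -0.0500i → escape time 8
(row=4, col=5): c = 0.0300 + -0.0500i → escape time 8

Answer: 334485
345788
568888
888888
888888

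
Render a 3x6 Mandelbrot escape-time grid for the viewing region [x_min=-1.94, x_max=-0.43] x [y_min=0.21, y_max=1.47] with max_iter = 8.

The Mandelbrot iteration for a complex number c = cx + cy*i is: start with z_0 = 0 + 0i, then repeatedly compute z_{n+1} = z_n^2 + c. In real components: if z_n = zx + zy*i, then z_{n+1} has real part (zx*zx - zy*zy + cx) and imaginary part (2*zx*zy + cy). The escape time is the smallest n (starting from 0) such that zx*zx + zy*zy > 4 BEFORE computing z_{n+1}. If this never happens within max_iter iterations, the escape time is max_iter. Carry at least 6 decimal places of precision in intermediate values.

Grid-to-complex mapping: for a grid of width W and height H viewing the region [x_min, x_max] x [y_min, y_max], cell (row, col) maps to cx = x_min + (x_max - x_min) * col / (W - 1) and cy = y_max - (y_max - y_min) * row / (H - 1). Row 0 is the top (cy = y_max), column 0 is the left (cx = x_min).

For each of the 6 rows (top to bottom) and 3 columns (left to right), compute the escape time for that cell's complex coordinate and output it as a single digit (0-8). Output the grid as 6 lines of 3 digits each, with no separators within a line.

Answer: 122
123
134
137
268
388

Derivation:
(row=0, col=0): c = -1.9400 + 1.4700i → escape time 1
(row=0, col=1): c = -1.1850 + 1.4700i → escape time 2
(row=0, col=2): c = -0.4300 + 1.4700i → escape time 2
(row=1, col=0): c = -1.9400 + 1.2180i → escape time 1
(row=1, col=1): c = -1.1850 + 1.2180i → escape time 2
(row=1, col=2): c = -0.4300 + 1.2180i → escape time 3
(row=2, col=0): c = -1.9400 + 0.9660i → escape time 1
(row=2, col=1): c = -1.1850 + 0.9660i → escape time 3
(row=2, col=2): c = -0.4300 + 0.9660i → escape time 4
(row=3, col=0): c = -1.9400 + 0.7140i → escape time 1
(row=3, col=1): c = -1.1850 + 0.7140i → escape time 3
(row=3, col=2): c = -0.4300 + 0.7140i → escape time 7
(row=4, col=0): c = -1.9400 + 0.4620i → escape time 2
(row=4, col=1): c = -1.1850 + 0.4620i → escape time 6
(row=4, col=2): c = -0.4300 + 0.4620i → escape time 8
(row=5, col=0): c = -1.9400 + 0.2100i → escape time 3
(row=5, col=1): c = -1.1850 + 0.2100i → escape time 8
(row=5, col=2): c = -0.4300 + 0.2100i → escape time 8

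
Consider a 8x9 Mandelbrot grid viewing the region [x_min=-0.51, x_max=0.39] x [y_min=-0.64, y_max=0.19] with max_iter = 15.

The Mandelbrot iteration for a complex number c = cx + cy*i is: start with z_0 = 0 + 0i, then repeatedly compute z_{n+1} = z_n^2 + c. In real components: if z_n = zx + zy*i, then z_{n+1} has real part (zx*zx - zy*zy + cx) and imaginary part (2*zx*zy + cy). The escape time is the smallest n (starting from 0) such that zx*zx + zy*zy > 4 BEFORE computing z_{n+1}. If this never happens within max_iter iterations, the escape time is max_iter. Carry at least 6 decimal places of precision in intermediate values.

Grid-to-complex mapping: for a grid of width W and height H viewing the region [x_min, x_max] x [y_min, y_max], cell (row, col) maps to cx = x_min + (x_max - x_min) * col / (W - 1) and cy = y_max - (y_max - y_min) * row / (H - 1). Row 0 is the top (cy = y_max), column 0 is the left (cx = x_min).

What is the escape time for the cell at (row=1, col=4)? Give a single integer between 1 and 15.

z_0 = 0 + 0i, c = 0.0043 + 0.0862i
Iter 1: z = 0.0043 + 0.0862i, |z|^2 = 0.0075
Iter 2: z = -0.0031 + 0.0870i, |z|^2 = 0.0076
Iter 3: z = -0.0033 + 0.0857i, |z|^2 = 0.0074
Iter 4: z = -0.0030 + 0.0857i, |z|^2 = 0.0074
Iter 5: z = -0.0030 + 0.0857i, |z|^2 = 0.0074
Iter 6: z = -0.0031 + 0.0857i, |z|^2 = 0.0074
Iter 7: z = -0.0031 + 0.0857i, |z|^2 = 0.0074
Iter 8: z = -0.0031 + 0.0857i, |z|^2 = 0.0074
Iter 9: z = -0.0031 + 0.0857i, |z|^2 = 0.0074
Iter 10: z = -0.0031 + 0.0857i, |z|^2 = 0.0074
Iter 11: z = -0.0031 + 0.0857i, |z|^2 = 0.0074
Iter 12: z = -0.0031 + 0.0857i, |z|^2 = 0.0074
Iter 13: z = -0.0031 + 0.0857i, |z|^2 = 0.0074
Iter 14: z = -0.0031 + 0.0857i, |z|^2 = 0.0074

Answer: 15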